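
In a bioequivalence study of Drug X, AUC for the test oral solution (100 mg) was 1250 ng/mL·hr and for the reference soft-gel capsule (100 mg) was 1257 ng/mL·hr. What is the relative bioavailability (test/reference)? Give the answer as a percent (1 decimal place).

F_rel = 99.4%

F_rel = (AUC_test/D_test) / (AUC_ref/D_ref)
      = (1250/100) / (1257/100)
      = 12.5 / 12.57 = 0.9944 = 99.44%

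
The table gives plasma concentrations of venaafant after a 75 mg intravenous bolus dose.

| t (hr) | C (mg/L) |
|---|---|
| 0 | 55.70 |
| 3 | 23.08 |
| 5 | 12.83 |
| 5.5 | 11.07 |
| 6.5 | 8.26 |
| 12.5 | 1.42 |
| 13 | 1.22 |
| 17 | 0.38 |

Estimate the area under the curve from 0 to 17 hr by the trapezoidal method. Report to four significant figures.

AUC = 202.6 mg/L·hr

Trapezoidal AUC_0→17:
  [0→3]: (55.70+23.08)/2 × 3 = 118.17
  [3→5]: (23.08+12.83)/2 × 2 = 35.91
  [5→5.5]: (12.83+11.07)/2 × 0.5 = 5.975
  [5.5→6.5]: (11.07+8.26)/2 × 1 = 9.665
  [6.5→12.5]: (8.26+1.42)/2 × 6 = 29.04
  [12.5→13]: (1.42+1.22)/2 × 0.5 = 0.66
  [13→17]: (1.22+0.38)/2 × 4 = 3.2
  Sum = 202.62 mg/L·hr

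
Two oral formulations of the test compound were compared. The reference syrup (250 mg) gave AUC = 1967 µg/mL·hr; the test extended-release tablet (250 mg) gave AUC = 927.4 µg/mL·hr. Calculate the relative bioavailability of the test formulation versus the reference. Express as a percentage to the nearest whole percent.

F_rel = 47%

F_rel = (AUC_test/D_test) / (AUC_ref/D_ref)
      = (927.4/250) / (1967/250)
      = 3.7096 / 7.868 = 0.4715 = 47.15%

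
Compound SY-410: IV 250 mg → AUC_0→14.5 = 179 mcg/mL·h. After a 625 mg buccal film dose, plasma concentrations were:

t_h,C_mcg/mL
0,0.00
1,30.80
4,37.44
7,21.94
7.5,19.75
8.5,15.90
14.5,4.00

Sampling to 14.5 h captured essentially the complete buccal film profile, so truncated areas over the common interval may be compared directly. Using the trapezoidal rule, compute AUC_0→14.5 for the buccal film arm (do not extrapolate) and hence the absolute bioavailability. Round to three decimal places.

F = 0.659

Trapezoidal AUC_0→14.5 (buccal film):
  [0→1]: (0.00+30.80)/2 × 1 = 15.4
  [1→4]: (30.80+37.44)/2 × 3 = 102.36
  [4→7]: (37.44+21.94)/2 × 3 = 89.07
  [7→7.5]: (21.94+19.75)/2 × 0.5 = 10.4225
  [7.5→8.5]: (19.75+15.90)/2 × 1 = 17.825
  [8.5→14.5]: (15.90+4.00)/2 × 6 = 59.7
  Sum = 294.7775 mcg/mL·h
F = (AUC_ev/D_ev)/(AUC_iv/D_iv) = (294.7775/625)/(179/250) = 0.471644/0.716 = 0.6587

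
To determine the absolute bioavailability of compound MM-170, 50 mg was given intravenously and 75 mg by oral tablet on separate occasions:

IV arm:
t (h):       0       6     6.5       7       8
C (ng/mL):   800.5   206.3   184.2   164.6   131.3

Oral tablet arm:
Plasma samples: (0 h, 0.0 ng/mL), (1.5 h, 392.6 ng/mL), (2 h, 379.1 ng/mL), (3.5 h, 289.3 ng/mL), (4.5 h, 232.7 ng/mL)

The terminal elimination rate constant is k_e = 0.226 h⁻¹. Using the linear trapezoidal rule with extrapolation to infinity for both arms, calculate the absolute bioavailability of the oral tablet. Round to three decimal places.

F = 0.386

Trapezoidal AUC_0→8 (IV):
  [0→6]: (800.5+206.3)/2 × 6 = 3020.4
  [6→6.5]: (206.3+184.2)/2 × 0.5 = 97.625
  [6.5→7]: (184.2+164.6)/2 × 0.5 = 87.2
  [7→8]: (164.6+131.3)/2 × 1 = 147.95
  Sum = 3353.175 ng/mL·h
IV tail: 131.3/0.226 = 580.973; AUC_iv,0→∞ = 3353.175 + 580.973 = 3934.148 ng/mL·h
Trapezoidal AUC_0→4.5 (oral tablet):
  [0→1.5]: (0.0+392.6)/2 × 1.5 = 294.45
  [1.5→2]: (392.6+379.1)/2 × 0.5 = 192.925
  [2→3.5]: (379.1+289.3)/2 × 1.5 = 501.3
  [3.5→4.5]: (289.3+232.7)/2 × 1 = 261.0
  Sum = 1249.675 ng/mL·h
oral tablet tail: 232.7/0.226 = 1029.646; AUC_ev,0→∞ = 1249.675 + 1029.646 = 2279.321 ng/mL·h
F = (AUC_ev/D_ev)/(AUC_iv/D_iv) = (2279.321/75)/(3934.148/50) = 30.3909/78.68296 = 0.3862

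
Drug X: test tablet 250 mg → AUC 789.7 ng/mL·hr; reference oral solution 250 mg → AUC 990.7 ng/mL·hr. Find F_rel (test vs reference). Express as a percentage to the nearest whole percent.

F_rel = 80%

F_rel = (AUC_test/D_test) / (AUC_ref/D_ref)
      = (789.7/250) / (990.7/250)
      = 3.1588 / 3.9628 = 0.7971 = 79.71%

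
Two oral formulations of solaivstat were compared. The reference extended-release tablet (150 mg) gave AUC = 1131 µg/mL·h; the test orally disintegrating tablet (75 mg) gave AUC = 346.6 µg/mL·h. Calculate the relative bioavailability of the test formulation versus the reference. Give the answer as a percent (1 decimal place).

F_rel = 61.3%

F_rel = (AUC_test/D_test) / (AUC_ref/D_ref)
      = (346.6/75) / (1131/150)
      = 4.62133 / 7.54 = 0.6129 = 61.29%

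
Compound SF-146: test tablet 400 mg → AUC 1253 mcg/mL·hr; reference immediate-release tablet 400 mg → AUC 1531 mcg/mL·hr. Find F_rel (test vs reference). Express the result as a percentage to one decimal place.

F_rel = (AUC_test/D_test) / (AUC_ref/D_ref)
      = (1253/400) / (1531/400)
      = 3.1325 / 3.8275 = 0.8184 = 81.84%

F_rel = 81.8%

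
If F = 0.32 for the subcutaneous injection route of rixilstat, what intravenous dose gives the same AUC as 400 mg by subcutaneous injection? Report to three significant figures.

Systemic exposure from an extravascular dose = F × D_ev, so the equivalent IV dose is F × D_ev.
D_iv = F × D_ev = 0.32 × 400 = 128 mg

D_iv = 128 mg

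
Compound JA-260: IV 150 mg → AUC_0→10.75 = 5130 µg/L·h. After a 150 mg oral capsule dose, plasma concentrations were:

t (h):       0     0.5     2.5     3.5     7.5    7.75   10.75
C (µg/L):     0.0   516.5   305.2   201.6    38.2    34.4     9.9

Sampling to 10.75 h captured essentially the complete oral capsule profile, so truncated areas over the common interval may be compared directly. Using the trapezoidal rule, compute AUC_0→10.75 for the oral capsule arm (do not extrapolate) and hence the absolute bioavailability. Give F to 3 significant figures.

Trapezoidal AUC_0→10.75 (oral capsule):
  [0→0.5]: (0.0+516.5)/2 × 0.5 = 129.125
  [0.5→2.5]: (516.5+305.2)/2 × 2 = 821.7
  [2.5→3.5]: (305.2+201.6)/2 × 1 = 253.4
  [3.5→7.5]: (201.6+38.2)/2 × 4 = 479.6
  [7.5→7.75]: (38.2+34.4)/2 × 0.25 = 9.075
  [7.75→10.75]: (34.4+9.9)/2 × 3 = 66.45
  Sum = 1759.35 µg/L·h
F = (AUC_ev/D_ev)/(AUC_iv/D_iv) = (1759.35/150)/(5130/150) = 11.729/34.2 = 0.3430

F = 0.343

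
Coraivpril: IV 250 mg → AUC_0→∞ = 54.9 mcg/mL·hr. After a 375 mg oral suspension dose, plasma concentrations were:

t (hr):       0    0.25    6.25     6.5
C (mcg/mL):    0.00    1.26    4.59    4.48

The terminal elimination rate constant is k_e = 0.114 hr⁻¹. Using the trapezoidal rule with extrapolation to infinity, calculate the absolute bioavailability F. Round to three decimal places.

F = 0.706

Trapezoidal AUC_0→6.5 (oral suspension):
  [0→0.25]: (0.00+1.26)/2 × 0.25 = 0.1575
  [0.25→6.25]: (1.26+4.59)/2 × 6 = 17.55
  [6.25→6.5]: (4.59+4.48)/2 × 0.25 = 1.13375
  Sum = 18.84125 mcg/mL·hr
Tail: C_last/k_e = 4.48/0.114 = 39.298
AUC_0→∞ (oral suspension) = 18.84125 + 39.298 = 58.13925 mcg/mL·hr
F = (AUC_ev/D_ev)/(AUC_iv/D_iv) = (58.13925/375)/(54.9/250) = 0.155038/0.2196 = 0.7060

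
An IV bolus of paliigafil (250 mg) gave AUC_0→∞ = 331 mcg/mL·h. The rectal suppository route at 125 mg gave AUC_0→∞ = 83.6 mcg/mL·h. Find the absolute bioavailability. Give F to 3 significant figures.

F = (AUC_ev / D_ev) / (AUC_iv / D_iv)
  = (83.6/125) / (331/250)
  = 0.6688 / 1.324 = 0.5051

F = 0.505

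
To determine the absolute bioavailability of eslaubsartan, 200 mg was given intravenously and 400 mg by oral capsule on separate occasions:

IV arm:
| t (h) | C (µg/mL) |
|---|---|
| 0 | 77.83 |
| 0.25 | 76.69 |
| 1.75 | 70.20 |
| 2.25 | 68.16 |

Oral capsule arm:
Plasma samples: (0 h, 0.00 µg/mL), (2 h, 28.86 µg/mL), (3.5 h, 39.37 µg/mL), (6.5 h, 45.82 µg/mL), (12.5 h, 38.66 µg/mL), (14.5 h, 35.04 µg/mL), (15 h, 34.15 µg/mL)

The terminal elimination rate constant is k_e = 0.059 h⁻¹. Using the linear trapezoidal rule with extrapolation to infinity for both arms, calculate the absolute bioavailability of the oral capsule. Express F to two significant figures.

Trapezoidal AUC_0→2.25 (IV):
  [0→0.25]: (77.83+76.69)/2 × 0.25 = 19.315
  [0.25→1.75]: (76.69+70.20)/2 × 1.5 = 110.1675
  [1.75→2.25]: (70.20+68.16)/2 × 0.5 = 34.59
  Sum = 164.0725 µg/mL·h
IV tail: 68.16/0.059 = 1155.254; AUC_iv,0→∞ = 164.0725 + 1155.254 = 1319.3265 µg/mL·h
Trapezoidal AUC_0→15 (oral capsule):
  [0→2]: (0.00+28.86)/2 × 2 = 28.86
  [2→3.5]: (28.86+39.37)/2 × 1.5 = 51.1725
  [3.5→6.5]: (39.37+45.82)/2 × 3 = 127.785
  [6.5→12.5]: (45.82+38.66)/2 × 6 = 253.44
  [12.5→14.5]: (38.66+35.04)/2 × 2 = 73.7
  [14.5→15]: (35.04+34.15)/2 × 0.5 = 17.2975
  Sum = 552.255 µg/mL·h
oral capsule tail: 34.15/0.059 = 578.814; AUC_ev,0→∞ = 552.255 + 578.814 = 1131.069 µg/mL·h
F = (AUC_ev/D_ev)/(AUC_iv/D_iv) = (1131.069/400)/(1319.3265/200) = 2.8276725/6.5966325 = 0.4287

F = 0.43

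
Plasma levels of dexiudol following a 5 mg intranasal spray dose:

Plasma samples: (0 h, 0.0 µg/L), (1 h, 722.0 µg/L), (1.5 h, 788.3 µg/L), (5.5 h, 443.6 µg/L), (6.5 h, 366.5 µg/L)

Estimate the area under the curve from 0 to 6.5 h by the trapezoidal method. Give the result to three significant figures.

Trapezoidal AUC_0→6.5:
  [0→1]: (0.0+722.0)/2 × 1 = 361.0
  [1→1.5]: (722.0+788.3)/2 × 0.5 = 377.575
  [1.5→5.5]: (788.3+443.6)/2 × 4 = 2463.8
  [5.5→6.5]: (443.6+366.5)/2 × 1 = 405.05
  Sum = 3607.425 µg/L·h

AUC = 3610 µg/L·h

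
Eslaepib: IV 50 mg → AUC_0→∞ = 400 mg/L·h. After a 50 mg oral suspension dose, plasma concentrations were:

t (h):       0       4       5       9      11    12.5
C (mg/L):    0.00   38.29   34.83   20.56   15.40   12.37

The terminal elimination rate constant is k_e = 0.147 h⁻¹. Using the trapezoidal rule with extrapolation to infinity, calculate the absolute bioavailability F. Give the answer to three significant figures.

F = 0.912

Trapezoidal AUC_0→12.5 (oral suspension):
  [0→4]: (0.00+38.29)/2 × 4 = 76.58
  [4→5]: (38.29+34.83)/2 × 1 = 36.56
  [5→9]: (34.83+20.56)/2 × 4 = 110.78
  [9→11]: (20.56+15.40)/2 × 2 = 35.96
  [11→12.5]: (15.40+12.37)/2 × 1.5 = 20.8275
  Sum = 280.7075 mg/L·h
Tail: C_last/k_e = 12.37/0.147 = 84.150
AUC_0→∞ (oral suspension) = 280.7075 + 84.150 = 364.8575 mg/L·h
F = (AUC_ev/D_ev)/(AUC_iv/D_iv) = (364.8575/50)/(400/50) = 7.29715/8 = 0.9121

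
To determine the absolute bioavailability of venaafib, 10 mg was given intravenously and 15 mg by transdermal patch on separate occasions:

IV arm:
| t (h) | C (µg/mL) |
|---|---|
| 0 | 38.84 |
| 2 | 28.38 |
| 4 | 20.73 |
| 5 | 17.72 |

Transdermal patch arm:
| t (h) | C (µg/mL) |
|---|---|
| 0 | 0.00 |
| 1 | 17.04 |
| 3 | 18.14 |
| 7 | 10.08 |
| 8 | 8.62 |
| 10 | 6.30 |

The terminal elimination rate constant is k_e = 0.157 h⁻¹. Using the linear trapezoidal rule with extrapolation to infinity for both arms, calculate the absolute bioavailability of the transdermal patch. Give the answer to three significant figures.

F = 0.442

Trapezoidal AUC_0→5 (IV):
  [0→2]: (38.84+28.38)/2 × 2 = 67.22
  [2→4]: (28.38+20.73)/2 × 2 = 49.11
  [4→5]: (20.73+17.72)/2 × 1 = 19.225
  Sum = 135.555 µg/mL·h
IV tail: 17.72/0.157 = 112.866; AUC_iv,0→∞ = 135.555 + 112.866 = 248.421 µg/mL·h
Trapezoidal AUC_0→10 (transdermal patch):
  [0→1]: (0.00+17.04)/2 × 1 = 8.52
  [1→3]: (17.04+18.14)/2 × 2 = 35.18
  [3→7]: (18.14+10.08)/2 × 4 = 56.44
  [7→8]: (10.08+8.62)/2 × 1 = 9.35
  [8→10]: (8.62+6.30)/2 × 2 = 14.92
  Sum = 124.41 µg/mL·h
transdermal patch tail: 6.30/0.157 = 40.127; AUC_ev,0→∞ = 124.41 + 40.127 = 164.537 µg/mL·h
F = (AUC_ev/D_ev)/(AUC_iv/D_iv) = (164.537/15)/(248.421/10) = 10.9691/24.8421 = 0.4416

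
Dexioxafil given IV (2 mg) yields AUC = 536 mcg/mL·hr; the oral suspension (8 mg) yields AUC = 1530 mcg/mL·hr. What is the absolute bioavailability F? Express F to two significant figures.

F = (AUC_ev / D_ev) / (AUC_iv / D_iv)
  = (1530/8) / (536/2)
  = 191.25 / 268 = 0.7136

F = 0.71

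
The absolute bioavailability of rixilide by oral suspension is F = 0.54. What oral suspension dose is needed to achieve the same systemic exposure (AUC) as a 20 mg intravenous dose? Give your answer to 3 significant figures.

For equal systemic exposure: F × D_ev = D_iv
D_ev = D_iv / F = 20 / 0.54 = 37.037 mg

D_oral = 37.0 mg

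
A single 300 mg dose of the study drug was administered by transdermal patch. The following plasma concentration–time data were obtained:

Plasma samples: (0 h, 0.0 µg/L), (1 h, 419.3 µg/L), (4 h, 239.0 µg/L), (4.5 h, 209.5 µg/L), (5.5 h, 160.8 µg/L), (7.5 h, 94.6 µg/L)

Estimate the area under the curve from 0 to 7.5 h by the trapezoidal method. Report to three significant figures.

AUC = 1750 µg/L·h

Trapezoidal AUC_0→7.5:
  [0→1]: (0.0+419.3)/2 × 1 = 209.65
  [1→4]: (419.3+239.0)/2 × 3 = 987.45
  [4→4.5]: (239.0+209.5)/2 × 0.5 = 112.125
  [4.5→5.5]: (209.5+160.8)/2 × 1 = 185.15
  [5.5→7.5]: (160.8+94.6)/2 × 2 = 255.4
  Sum = 1749.775 µg/L·h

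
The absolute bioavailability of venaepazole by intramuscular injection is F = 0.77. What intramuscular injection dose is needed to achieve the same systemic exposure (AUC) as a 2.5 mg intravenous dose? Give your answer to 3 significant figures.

D_intramuscular = 3.25 mg

For equal systemic exposure: F × D_ev = D_iv
D_ev = D_iv / F = 2.5 / 0.77 = 3.24675 mg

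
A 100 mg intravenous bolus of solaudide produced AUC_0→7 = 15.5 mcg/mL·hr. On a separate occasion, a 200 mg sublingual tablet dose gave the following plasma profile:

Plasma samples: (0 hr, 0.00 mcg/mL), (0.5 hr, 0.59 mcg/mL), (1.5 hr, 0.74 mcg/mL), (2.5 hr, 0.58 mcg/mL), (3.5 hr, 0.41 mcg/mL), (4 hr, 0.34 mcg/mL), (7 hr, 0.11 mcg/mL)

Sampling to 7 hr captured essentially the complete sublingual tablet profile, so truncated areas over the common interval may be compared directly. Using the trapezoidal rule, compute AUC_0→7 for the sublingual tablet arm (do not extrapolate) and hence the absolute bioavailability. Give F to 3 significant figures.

Trapezoidal AUC_0→7 (sublingual tablet):
  [0→0.5]: (0.00+0.59)/2 × 0.5 = 0.1475
  [0.5→1.5]: (0.59+0.74)/2 × 1 = 0.665
  [1.5→2.5]: (0.74+0.58)/2 × 1 = 0.66
  [2.5→3.5]: (0.58+0.41)/2 × 1 = 0.495
  [3.5→4]: (0.41+0.34)/2 × 0.5 = 0.1875
  [4→7]: (0.34+0.11)/2 × 3 = 0.675
  Sum = 2.83 mcg/mL·hr
F = (AUC_ev/D_ev)/(AUC_iv/D_iv) = (2.83/200)/(15.5/100) = 0.01415/0.155 = 0.0913

F = 0.0913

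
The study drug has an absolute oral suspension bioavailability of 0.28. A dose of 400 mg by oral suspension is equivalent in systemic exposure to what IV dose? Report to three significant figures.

D_iv = 112 mg

Systemic exposure from an extravascular dose = F × D_ev, so the equivalent IV dose is F × D_ev.
D_iv = F × D_ev = 0.28 × 400 = 112 mg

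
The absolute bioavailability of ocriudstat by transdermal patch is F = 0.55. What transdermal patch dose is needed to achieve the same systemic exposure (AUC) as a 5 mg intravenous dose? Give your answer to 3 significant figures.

For equal systemic exposure: F × D_ev = D_iv
D_ev = D_iv / F = 5 / 0.55 = 9.09091 mg

D_transdermal = 9.09 mg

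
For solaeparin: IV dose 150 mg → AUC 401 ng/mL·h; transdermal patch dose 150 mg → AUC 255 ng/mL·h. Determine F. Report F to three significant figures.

F = 0.636

F = (AUC_ev / D_ev) / (AUC_iv / D_iv)
  = (255/150) / (401/150)
  = 1.7 / 2.67333 = 0.6359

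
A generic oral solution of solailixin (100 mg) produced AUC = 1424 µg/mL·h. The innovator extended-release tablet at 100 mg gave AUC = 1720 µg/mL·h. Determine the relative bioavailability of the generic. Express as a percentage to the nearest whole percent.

F_rel = (AUC_test/D_test) / (AUC_ref/D_ref)
      = (1424/100) / (1720/100)
      = 14.24 / 17.2 = 0.8279 = 82.79%

F_rel = 83%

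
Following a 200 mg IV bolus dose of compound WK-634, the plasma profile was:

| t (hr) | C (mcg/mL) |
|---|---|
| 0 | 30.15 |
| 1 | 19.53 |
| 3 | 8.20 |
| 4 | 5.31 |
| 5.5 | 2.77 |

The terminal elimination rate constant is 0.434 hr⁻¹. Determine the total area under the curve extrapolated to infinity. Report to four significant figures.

AUC = 71.77 mcg/mL·hr

Trapezoidal AUC_0→5.5:
  [0→1]: (30.15+19.53)/2 × 1 = 24.84
  [1→3]: (19.53+8.20)/2 × 2 = 27.73
  [3→4]: (8.20+5.31)/2 × 1 = 6.755
  [4→5.5]: (5.31+2.77)/2 × 1.5 = 6.06
  Sum = 65.385 mcg/mL·hr
Extrapolated tail: C_last / k_e = 2.77 / 0.434 = 6.382
AUC_0→∞ = 65.385 + 6.382 = 71.767 mcg/mL·hr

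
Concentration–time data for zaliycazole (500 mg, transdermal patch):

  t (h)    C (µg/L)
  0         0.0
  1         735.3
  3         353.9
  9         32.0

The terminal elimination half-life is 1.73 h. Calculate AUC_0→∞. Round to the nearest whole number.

AUC = 2694 µg/L·h

Trapezoidal AUC_0→9:
  [0→1]: (0.0+735.3)/2 × 1 = 367.65
  [1→3]: (735.3+353.9)/2 × 2 = 1089.2
  [3→9]: (353.9+32.0)/2 × 6 = 1157.7
  Sum = 2614.55 µg/L·h
k_e = ln2 / t½ = 0.693147 / 1.73 = 0.4007 h^-1
Extrapolated tail: C_last / k_e = 32.0 / 0.4007 = 79.860
AUC_0→∞ = 2614.55 + 79.860 = 2694.41 µg/L·h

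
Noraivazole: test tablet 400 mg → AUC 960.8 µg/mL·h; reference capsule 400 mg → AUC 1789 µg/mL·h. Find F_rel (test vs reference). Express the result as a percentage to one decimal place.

F_rel = (AUC_test/D_test) / (AUC_ref/D_ref)
      = (960.8/400) / (1789/400)
      = 2.402 / 4.4725 = 0.5371 = 53.71%

F_rel = 53.7%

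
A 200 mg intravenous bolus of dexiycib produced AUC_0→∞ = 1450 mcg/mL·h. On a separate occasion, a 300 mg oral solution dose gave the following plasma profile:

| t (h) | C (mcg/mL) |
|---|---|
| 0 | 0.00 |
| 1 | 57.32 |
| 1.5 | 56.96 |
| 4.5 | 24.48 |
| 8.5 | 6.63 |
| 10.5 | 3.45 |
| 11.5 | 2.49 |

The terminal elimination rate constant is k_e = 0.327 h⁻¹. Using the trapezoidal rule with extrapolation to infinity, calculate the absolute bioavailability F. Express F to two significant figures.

Trapezoidal AUC_0→11.5 (oral solution):
  [0→1]: (0.00+57.32)/2 × 1 = 28.66
  [1→1.5]: (57.32+56.96)/2 × 0.5 = 28.57
  [1.5→4.5]: (56.96+24.48)/2 × 3 = 122.16
  [4.5→8.5]: (24.48+6.63)/2 × 4 = 62.22
  [8.5→10.5]: (6.63+3.45)/2 × 2 = 10.08
  [10.5→11.5]: (3.45+2.49)/2 × 1 = 2.97
  Sum = 254.66 mcg/mL·h
Tail: C_last/k_e = 2.49/0.327 = 7.615
AUC_0→∞ (oral solution) = 254.66 + 7.615 = 262.275 mcg/mL·h
F = (AUC_ev/D_ev)/(AUC_iv/D_iv) = (262.275/300)/(1450/200) = 0.87425/7.25 = 0.1206

F = 0.12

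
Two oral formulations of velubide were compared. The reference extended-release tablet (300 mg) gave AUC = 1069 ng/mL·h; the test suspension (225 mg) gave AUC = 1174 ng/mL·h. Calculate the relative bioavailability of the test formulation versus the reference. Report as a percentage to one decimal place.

F_rel = 146.4%

F_rel = (AUC_test/D_test) / (AUC_ref/D_ref)
      = (1174/225) / (1069/300)
      = 5.21778 / 3.56333 = 1.4643 = 146.43%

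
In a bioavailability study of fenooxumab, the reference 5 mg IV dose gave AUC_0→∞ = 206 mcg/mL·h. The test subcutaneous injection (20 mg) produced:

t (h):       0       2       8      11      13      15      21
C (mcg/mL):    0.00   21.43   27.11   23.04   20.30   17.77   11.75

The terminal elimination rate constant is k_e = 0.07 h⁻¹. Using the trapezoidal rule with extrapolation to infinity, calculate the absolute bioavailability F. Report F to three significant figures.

F = 0.704

Trapezoidal AUC_0→21 (subcutaneous injection):
  [0→2]: (0.00+21.43)/2 × 2 = 21.43
  [2→8]: (21.43+27.11)/2 × 6 = 145.62
  [8→11]: (27.11+23.04)/2 × 3 = 75.225
  [11→13]: (23.04+20.30)/2 × 2 = 43.34
  [13→15]: (20.30+17.77)/2 × 2 = 38.07
  [15→21]: (17.77+11.75)/2 × 6 = 88.56
  Sum = 412.245 mcg/mL·h
Tail: C_last/k_e = 11.75/0.07 = 167.857
AUC_0→∞ (subcutaneous injection) = 412.245 + 167.857 = 580.102 mcg/mL·h
F = (AUC_ev/D_ev)/(AUC_iv/D_iv) = (580.102/20)/(206/5) = 29.0051/41.2 = 0.7040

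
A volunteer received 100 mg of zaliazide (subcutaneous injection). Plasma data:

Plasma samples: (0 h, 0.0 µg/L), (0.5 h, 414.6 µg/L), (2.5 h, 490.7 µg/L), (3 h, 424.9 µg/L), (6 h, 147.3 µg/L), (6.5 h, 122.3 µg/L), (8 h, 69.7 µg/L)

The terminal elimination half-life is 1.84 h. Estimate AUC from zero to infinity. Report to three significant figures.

AUC = 2490 µg/L·h

Trapezoidal AUC_0→8:
  [0→0.5]: (0.0+414.6)/2 × 0.5 = 103.65
  [0.5→2.5]: (414.6+490.7)/2 × 2 = 905.3
  [2.5→3]: (490.7+424.9)/2 × 0.5 = 228.9
  [3→6]: (424.9+147.3)/2 × 3 = 858.3
  [6→6.5]: (147.3+122.3)/2 × 0.5 = 67.4
  [6.5→8]: (122.3+69.7)/2 × 1.5 = 144.0
  Sum = 2307.55 µg/L·h
k_e = ln2 / t½ = 0.693147 / 1.84 = 0.3767 h^-1
Extrapolated tail: C_last / k_e = 69.7 / 0.3767 = 185.028
AUC_0→∞ = 2307.55 + 185.028 = 2492.578 µg/L·h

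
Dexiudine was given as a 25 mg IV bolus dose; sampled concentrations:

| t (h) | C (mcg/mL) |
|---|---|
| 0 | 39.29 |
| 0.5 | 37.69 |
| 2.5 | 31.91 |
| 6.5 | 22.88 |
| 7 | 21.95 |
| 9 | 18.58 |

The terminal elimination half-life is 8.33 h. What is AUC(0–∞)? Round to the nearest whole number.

AUC = 473 mcg/mL·h

Trapezoidal AUC_0→9:
  [0→0.5]: (39.29+37.69)/2 × 0.5 = 19.245
  [0.5→2.5]: (37.69+31.91)/2 × 2 = 69.6
  [2.5→6.5]: (31.91+22.88)/2 × 4 = 109.58
  [6.5→7]: (22.88+21.95)/2 × 0.5 = 11.2075
  [7→9]: (21.95+18.58)/2 × 2 = 40.53
  Sum = 250.1625 mcg/mL·h
k_e = ln2 / t½ = 0.693147 / 8.33 = 0.0832 h^-1
Extrapolated tail: C_last / k_e = 18.58 / 0.0832 = 223.317
AUC_0→∞ = 250.1625 + 223.317 = 473.4795 mcg/mL·h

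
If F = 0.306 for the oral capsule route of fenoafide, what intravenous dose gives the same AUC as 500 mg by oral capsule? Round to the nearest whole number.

Systemic exposure from an extravascular dose = F × D_ev, so the equivalent IV dose is F × D_ev.
D_iv = F × D_ev = 0.306 × 500 = 153 mg

D_iv = 153 mg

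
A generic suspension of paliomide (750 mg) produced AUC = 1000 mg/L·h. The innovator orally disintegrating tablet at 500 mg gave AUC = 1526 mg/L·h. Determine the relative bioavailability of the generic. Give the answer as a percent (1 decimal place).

F_rel = 43.7%

F_rel = (AUC_test/D_test) / (AUC_ref/D_ref)
      = (1000/750) / (1526/500)
      = 1.33333 / 3.052 = 0.4369 = 43.69%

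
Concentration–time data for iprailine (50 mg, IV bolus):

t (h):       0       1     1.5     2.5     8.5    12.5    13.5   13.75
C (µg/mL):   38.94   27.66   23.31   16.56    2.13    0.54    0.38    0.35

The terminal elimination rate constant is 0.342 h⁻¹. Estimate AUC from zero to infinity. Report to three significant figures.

AUC = 129 µg/mL·h

Trapezoidal AUC_0→13.75:
  [0→1]: (38.94+27.66)/2 × 1 = 33.3
  [1→1.5]: (27.66+23.31)/2 × 0.5 = 12.7425
  [1.5→2.5]: (23.31+16.56)/2 × 1 = 19.935
  [2.5→8.5]: (16.56+2.13)/2 × 6 = 56.07
  [8.5→12.5]: (2.13+0.54)/2 × 4 = 5.34
  [12.5→13.5]: (0.54+0.38)/2 × 1 = 0.46
  [13.5→13.75]: (0.38+0.35)/2 × 0.25 = 0.09125
  Sum = 127.93875 µg/mL·h
Extrapolated tail: C_last / k_e = 0.35 / 0.342 = 1.023
AUC_0→∞ = 127.93875 + 1.023 = 128.96175 µg/mL·h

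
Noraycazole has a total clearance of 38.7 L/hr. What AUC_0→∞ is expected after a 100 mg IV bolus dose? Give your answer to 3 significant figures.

AUC = 2.58 mg/L·hr

AUC_0→∞ = Dose_iv / CL
        = 100 / 38.7 = 2.58398 mg/L·hr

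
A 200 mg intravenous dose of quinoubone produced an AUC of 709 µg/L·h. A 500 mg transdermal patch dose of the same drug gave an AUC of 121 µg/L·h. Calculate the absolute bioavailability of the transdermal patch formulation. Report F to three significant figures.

F = (AUC_ev / D_ev) / (AUC_iv / D_iv)
  = (121/500) / (709/200)
  = 0.242 / 3.545 = 0.0683

F = 0.0683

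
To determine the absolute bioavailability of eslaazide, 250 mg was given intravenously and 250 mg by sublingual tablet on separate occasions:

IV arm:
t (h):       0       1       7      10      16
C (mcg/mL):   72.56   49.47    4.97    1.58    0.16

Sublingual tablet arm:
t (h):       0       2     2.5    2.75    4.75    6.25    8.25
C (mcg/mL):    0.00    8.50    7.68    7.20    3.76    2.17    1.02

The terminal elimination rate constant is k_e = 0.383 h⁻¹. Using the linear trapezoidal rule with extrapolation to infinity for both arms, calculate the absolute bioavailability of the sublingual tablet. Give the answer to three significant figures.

F = 0.149

Trapezoidal AUC_0→16 (IV):
  [0→1]: (72.56+49.47)/2 × 1 = 61.015
  [1→7]: (49.47+4.97)/2 × 6 = 163.32
  [7→10]: (4.97+1.58)/2 × 3 = 9.825
  [10→16]: (1.58+0.16)/2 × 6 = 5.22
  Sum = 239.38 mcg/mL·h
IV tail: 0.16/0.383 = 0.418; AUC_iv,0→∞ = 239.38 + 0.418 = 239.798 mcg/mL·h
Trapezoidal AUC_0→8.25 (sublingual tablet):
  [0→2]: (0.00+8.50)/2 × 2 = 8.5
  [2→2.5]: (8.50+7.68)/2 × 0.5 = 4.045
  [2.5→2.75]: (7.68+7.20)/2 × 0.25 = 1.86
  [2.75→4.75]: (7.20+3.76)/2 × 2 = 10.96
  [4.75→6.25]: (3.76+2.17)/2 × 1.5 = 4.4475
  [6.25→8.25]: (2.17+1.02)/2 × 2 = 3.19
  Sum = 33.0025 mcg/mL·h
sublingual tablet tail: 1.02/0.383 = 2.663; AUC_ev,0→∞ = 33.0025 + 2.663 = 35.6655 mcg/mL·h
F = (AUC_ev/D_ev)/(AUC_iv/D_iv) = (35.6655/250)/(239.798/250) = 0.142662/0.959192 = 0.1487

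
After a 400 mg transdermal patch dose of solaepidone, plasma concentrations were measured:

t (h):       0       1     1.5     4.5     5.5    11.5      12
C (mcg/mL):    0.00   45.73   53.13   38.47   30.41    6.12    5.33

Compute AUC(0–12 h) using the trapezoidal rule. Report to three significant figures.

AUC = 332 mcg/mL·h

Trapezoidal AUC_0→12:
  [0→1]: (0.00+45.73)/2 × 1 = 22.865
  [1→1.5]: (45.73+53.13)/2 × 0.5 = 24.715
  [1.5→4.5]: (53.13+38.47)/2 × 3 = 137.4
  [4.5→5.5]: (38.47+30.41)/2 × 1 = 34.44
  [5.5→11.5]: (30.41+6.12)/2 × 6 = 109.59
  [11.5→12]: (6.12+5.33)/2 × 0.5 = 2.8625
  Sum = 331.8725 mcg/mL·h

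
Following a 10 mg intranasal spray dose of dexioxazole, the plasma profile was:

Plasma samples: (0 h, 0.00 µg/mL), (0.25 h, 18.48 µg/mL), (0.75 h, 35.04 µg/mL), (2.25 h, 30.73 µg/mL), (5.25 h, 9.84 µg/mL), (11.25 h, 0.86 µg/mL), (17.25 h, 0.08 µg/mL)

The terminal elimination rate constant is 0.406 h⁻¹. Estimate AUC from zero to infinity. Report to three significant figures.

AUC = 161 µg/mL·h

Trapezoidal AUC_0→17.25:
  [0→0.25]: (0.00+18.48)/2 × 0.25 = 2.31
  [0.25→0.75]: (18.48+35.04)/2 × 0.5 = 13.38
  [0.75→2.25]: (35.04+30.73)/2 × 1.5 = 49.3275
  [2.25→5.25]: (30.73+9.84)/2 × 3 = 60.855
  [5.25→11.25]: (9.84+0.86)/2 × 6 = 32.1
  [11.25→17.25]: (0.86+0.08)/2 × 6 = 2.82
  Sum = 160.7925 µg/mL·h
Extrapolated tail: C_last / k_e = 0.08 / 0.406 = 0.197
AUC_0→∞ = 160.7925 + 0.197 = 160.9895 µg/mL·h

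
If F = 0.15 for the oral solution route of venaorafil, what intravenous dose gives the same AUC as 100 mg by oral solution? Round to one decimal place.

Systemic exposure from an extravascular dose = F × D_ev, so the equivalent IV dose is F × D_ev.
D_iv = F × D_ev = 0.15 × 100 = 15 mg

D_iv = 15.0 mg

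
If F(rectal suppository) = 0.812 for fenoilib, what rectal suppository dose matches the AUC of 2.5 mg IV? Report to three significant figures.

D_rectal = 3.08 mg

For equal systemic exposure: F × D_ev = D_iv
D_ev = D_iv / F = 2.5 / 0.812 = 3.07882 mg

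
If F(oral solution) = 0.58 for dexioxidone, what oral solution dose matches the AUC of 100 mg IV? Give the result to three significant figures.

D_oral = 172 mg

For equal systemic exposure: F × D_ev = D_iv
D_ev = D_iv / F = 100 / 0.58 = 172.414 mg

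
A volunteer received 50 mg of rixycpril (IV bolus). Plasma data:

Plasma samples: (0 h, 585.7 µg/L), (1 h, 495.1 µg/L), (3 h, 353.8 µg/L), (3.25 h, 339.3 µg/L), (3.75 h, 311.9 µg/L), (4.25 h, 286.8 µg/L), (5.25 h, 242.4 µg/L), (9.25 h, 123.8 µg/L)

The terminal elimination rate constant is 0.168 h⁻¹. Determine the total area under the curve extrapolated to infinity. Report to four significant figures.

Trapezoidal AUC_0→9.25:
  [0→1]: (585.7+495.1)/2 × 1 = 540.4
  [1→3]: (495.1+353.8)/2 × 2 = 848.9
  [3→3.25]: (353.8+339.3)/2 × 0.25 = 86.6375
  [3.25→3.75]: (339.3+311.9)/2 × 0.5 = 162.8
  [3.75→4.25]: (311.9+286.8)/2 × 0.5 = 149.675
  [4.25→5.25]: (286.8+242.4)/2 × 1 = 264.6
  [5.25→9.25]: (242.4+123.8)/2 × 4 = 732.4
  Sum = 2785.4125 µg/L·h
Extrapolated tail: C_last / k_e = 123.8 / 0.168 = 736.905
AUC_0→∞ = 2785.4125 + 736.905 = 3522.3175 µg/L·h

AUC = 3522 µg/L·h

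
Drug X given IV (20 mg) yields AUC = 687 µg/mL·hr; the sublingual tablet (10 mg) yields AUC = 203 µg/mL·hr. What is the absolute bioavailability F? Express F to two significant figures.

F = (AUC_ev / D_ev) / (AUC_iv / D_iv)
  = (203/10) / (687/20)
  = 20.3 / 34.35 = 0.5910

F = 0.59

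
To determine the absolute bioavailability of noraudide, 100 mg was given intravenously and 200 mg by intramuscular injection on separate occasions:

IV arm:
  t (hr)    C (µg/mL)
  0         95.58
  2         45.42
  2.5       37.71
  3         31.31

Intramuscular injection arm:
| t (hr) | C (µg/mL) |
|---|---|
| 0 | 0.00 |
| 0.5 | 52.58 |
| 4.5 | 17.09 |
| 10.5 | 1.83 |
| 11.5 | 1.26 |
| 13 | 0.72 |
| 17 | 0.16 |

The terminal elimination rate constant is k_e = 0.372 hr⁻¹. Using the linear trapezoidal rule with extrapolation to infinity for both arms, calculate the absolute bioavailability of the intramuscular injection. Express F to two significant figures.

Trapezoidal AUC_0→3 (IV):
  [0→2]: (95.58+45.42)/2 × 2 = 141.0
  [2→2.5]: (45.42+37.71)/2 × 0.5 = 20.7825
  [2.5→3]: (37.71+31.31)/2 × 0.5 = 17.255
  Sum = 179.0375 µg/mL·hr
IV tail: 31.31/0.372 = 84.167; AUC_iv,0→∞ = 179.0375 + 84.167 = 263.2045 µg/mL·hr
Trapezoidal AUC_0→17 (intramuscular injection):
  [0→0.5]: (0.00+52.58)/2 × 0.5 = 13.145
  [0.5→4.5]: (52.58+17.09)/2 × 4 = 139.34
  [4.5→10.5]: (17.09+1.83)/2 × 6 = 56.76
  [10.5→11.5]: (1.83+1.26)/2 × 1 = 1.545
  [11.5→13]: (1.26+0.72)/2 × 1.5 = 1.485
  [13→17]: (0.72+0.16)/2 × 4 = 1.76
  Sum = 214.035 µg/mL·hr
intramuscular injection tail: 0.16/0.372 = 0.430; AUC_ev,0→∞ = 214.035 + 0.430 = 214.465 µg/mL·hr
F = (AUC_ev/D_ev)/(AUC_iv/D_iv) = (214.465/200)/(263.2045/100) = 1.072325/2.632045 = 0.4074

F = 0.41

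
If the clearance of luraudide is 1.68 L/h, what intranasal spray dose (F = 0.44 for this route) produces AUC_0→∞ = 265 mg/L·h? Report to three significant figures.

Dose = CL × AUC_0→∞ / F
     = 1.68 × 265 / 0.44 = 1011.82 mg

Dose = 1010 mg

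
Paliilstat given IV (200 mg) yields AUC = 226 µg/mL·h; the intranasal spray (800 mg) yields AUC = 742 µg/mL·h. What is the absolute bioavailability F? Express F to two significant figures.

F = 0.82

F = (AUC_ev / D_ev) / (AUC_iv / D_iv)
  = (742/800) / (226/200)
  = 0.9275 / 1.13 = 0.8208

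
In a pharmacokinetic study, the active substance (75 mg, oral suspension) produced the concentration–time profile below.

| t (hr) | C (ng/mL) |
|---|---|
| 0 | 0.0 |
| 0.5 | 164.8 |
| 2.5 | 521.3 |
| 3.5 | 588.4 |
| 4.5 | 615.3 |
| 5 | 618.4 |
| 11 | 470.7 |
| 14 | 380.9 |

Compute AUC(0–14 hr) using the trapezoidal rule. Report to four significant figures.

Trapezoidal AUC_0→14:
  [0→0.5]: (0.0+164.8)/2 × 0.5 = 41.2
  [0.5→2.5]: (164.8+521.3)/2 × 2 = 686.1
  [2.5→3.5]: (521.3+588.4)/2 × 1 = 554.85
  [3.5→4.5]: (588.4+615.3)/2 × 1 = 601.85
  [4.5→5]: (615.3+618.4)/2 × 0.5 = 308.425
  [5→11]: (618.4+470.7)/2 × 6 = 3267.3
  [11→14]: (470.7+380.9)/2 × 3 = 1277.4
  Sum = 6737.125 ng/mL·hr

AUC = 6737 ng/mL·hr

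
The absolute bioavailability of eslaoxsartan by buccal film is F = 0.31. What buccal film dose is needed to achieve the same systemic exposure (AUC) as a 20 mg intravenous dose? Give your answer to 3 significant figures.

D_buccal = 64.5 mg

For equal systemic exposure: F × D_ev = D_iv
D_ev = D_iv / F = 20 / 0.31 = 64.5161 mg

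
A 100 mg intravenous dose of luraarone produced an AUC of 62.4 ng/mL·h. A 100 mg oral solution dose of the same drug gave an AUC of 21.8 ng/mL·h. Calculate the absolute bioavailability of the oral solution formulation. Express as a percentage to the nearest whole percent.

F = (AUC_ev / D_ev) / (AUC_iv / D_iv)
  = (21.8/100) / (62.4/100)
  = 0.218 / 0.624 = 0.3494
  = 34.94%

F = 35%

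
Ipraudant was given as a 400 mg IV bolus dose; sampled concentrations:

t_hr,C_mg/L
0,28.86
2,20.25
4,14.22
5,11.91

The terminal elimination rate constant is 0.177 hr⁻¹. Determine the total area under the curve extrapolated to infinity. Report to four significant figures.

AUC = 163.9 mg/L·hr

Trapezoidal AUC_0→5:
  [0→2]: (28.86+20.25)/2 × 2 = 49.11
  [2→4]: (20.25+14.22)/2 × 2 = 34.47
  [4→5]: (14.22+11.91)/2 × 1 = 13.065
  Sum = 96.645 mg/L·hr
Extrapolated tail: C_last / k_e = 11.91 / 0.177 = 67.288
AUC_0→∞ = 96.645 + 67.288 = 163.933 mg/L·hr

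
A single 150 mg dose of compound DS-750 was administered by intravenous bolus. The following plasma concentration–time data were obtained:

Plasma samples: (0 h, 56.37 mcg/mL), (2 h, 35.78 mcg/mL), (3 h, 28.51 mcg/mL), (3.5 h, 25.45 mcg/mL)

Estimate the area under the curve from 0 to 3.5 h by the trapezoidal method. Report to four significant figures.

AUC = 137.8 mcg/mL·h

Trapezoidal AUC_0→3.5:
  [0→2]: (56.37+35.78)/2 × 2 = 92.15
  [2→3]: (35.78+28.51)/2 × 1 = 32.145
  [3→3.5]: (28.51+25.45)/2 × 0.5 = 13.49
  Sum = 137.785 mcg/mL·h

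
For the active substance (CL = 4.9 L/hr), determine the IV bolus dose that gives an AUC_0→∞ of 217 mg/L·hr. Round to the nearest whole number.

Dose = 1063 mg

Dose_iv = CL × AUC_0→∞
     = 4.9 × 217 = 1063.3 mg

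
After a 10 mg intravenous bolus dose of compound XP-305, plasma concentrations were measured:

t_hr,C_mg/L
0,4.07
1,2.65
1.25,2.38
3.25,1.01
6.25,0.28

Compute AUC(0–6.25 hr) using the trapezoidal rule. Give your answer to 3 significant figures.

Trapezoidal AUC_0→6.25:
  [0→1]: (4.07+2.65)/2 × 1 = 3.36
  [1→1.25]: (2.65+2.38)/2 × 0.25 = 0.62875
  [1.25→3.25]: (2.38+1.01)/2 × 2 = 3.39
  [3.25→6.25]: (1.01+0.28)/2 × 3 = 1.935
  Sum = 9.31375 mg/L·hr

AUC = 9.31 mg/L·hr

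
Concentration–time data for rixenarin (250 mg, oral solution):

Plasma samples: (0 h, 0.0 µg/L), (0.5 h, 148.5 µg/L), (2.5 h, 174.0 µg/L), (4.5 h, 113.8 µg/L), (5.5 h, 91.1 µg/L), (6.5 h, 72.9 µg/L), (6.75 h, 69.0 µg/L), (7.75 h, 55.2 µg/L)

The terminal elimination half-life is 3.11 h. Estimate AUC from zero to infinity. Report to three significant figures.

AUC = 1160 µg/L·h

Trapezoidal AUC_0→7.75:
  [0→0.5]: (0.0+148.5)/2 × 0.5 = 37.125
  [0.5→2.5]: (148.5+174.0)/2 × 2 = 322.5
  [2.5→4.5]: (174.0+113.8)/2 × 2 = 287.8
  [4.5→5.5]: (113.8+91.1)/2 × 1 = 102.45
  [5.5→6.5]: (91.1+72.9)/2 × 1 = 82.0
  [6.5→6.75]: (72.9+69.0)/2 × 0.25 = 17.7375
  [6.75→7.75]: (69.0+55.2)/2 × 1 = 62.1
  Sum = 911.7125 µg/L·h
k_e = ln2 / t½ = 0.693147 / 3.11 = 0.2229 h^-1
Extrapolated tail: C_last / k_e = 55.2 / 0.2229 = 247.645
AUC_0→∞ = 911.7125 + 247.645 = 1159.3575 µg/L·h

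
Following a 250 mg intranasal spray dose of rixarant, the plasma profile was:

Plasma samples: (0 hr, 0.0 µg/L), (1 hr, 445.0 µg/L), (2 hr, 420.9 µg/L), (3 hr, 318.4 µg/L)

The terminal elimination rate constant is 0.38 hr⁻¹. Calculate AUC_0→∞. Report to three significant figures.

Trapezoidal AUC_0→3:
  [0→1]: (0.0+445.0)/2 × 1 = 222.5
  [1→2]: (445.0+420.9)/2 × 1 = 432.95
  [2→3]: (420.9+318.4)/2 × 1 = 369.65
  Sum = 1025.1 µg/L·hr
Extrapolated tail: C_last / k_e = 318.4 / 0.38 = 837.895
AUC_0→∞ = 1025.1 + 837.895 = 1862.995 µg/L·hr

AUC = 1860 µg/L·hr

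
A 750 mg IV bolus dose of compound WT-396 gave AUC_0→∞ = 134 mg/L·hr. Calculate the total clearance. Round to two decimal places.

CL = 5.60 L/hr

CL = Dose_iv / AUC_0→∞
   = 750 / 134 = 5.59701 L/hr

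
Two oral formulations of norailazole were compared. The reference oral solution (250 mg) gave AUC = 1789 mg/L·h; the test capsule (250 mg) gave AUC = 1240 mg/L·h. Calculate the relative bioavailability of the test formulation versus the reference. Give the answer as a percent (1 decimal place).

F_rel = (AUC_test/D_test) / (AUC_ref/D_ref)
      = (1240/250) / (1789/250)
      = 4.96 / 7.156 = 0.6931 = 69.31%

F_rel = 69.3%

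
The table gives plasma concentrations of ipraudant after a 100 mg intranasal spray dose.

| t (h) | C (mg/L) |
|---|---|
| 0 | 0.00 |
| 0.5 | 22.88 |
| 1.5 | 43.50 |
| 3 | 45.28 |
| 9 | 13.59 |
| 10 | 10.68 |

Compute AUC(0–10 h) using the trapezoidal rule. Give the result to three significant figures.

Trapezoidal AUC_0→10:
  [0→0.5]: (0.00+22.88)/2 × 0.5 = 5.72
  [0.5→1.5]: (22.88+43.50)/2 × 1 = 33.19
  [1.5→3]: (43.50+45.28)/2 × 1.5 = 66.585
  [3→9]: (45.28+13.59)/2 × 6 = 176.61
  [9→10]: (13.59+10.68)/2 × 1 = 12.135
  Sum = 294.24 mg/L·h

AUC = 294 mg/L·h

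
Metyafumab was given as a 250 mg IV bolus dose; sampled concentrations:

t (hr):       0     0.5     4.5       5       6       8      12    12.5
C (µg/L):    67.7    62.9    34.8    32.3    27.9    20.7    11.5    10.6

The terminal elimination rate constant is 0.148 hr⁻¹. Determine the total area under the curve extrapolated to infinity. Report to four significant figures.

Trapezoidal AUC_0→12.5:
  [0→0.5]: (67.7+62.9)/2 × 0.5 = 32.65
  [0.5→4.5]: (62.9+34.8)/2 × 4 = 195.4
  [4.5→5]: (34.8+32.3)/2 × 0.5 = 16.775
  [5→6]: (32.3+27.9)/2 × 1 = 30.1
  [6→8]: (27.9+20.7)/2 × 2 = 48.6
  [8→12]: (20.7+11.5)/2 × 4 = 64.4
  [12→12.5]: (11.5+10.6)/2 × 0.5 = 5.525
  Sum = 393.45 µg/L·hr
Extrapolated tail: C_last / k_e = 10.6 / 0.148 = 71.622
AUC_0→∞ = 393.45 + 71.622 = 465.072 µg/L·hr

AUC = 465.1 µg/L·hr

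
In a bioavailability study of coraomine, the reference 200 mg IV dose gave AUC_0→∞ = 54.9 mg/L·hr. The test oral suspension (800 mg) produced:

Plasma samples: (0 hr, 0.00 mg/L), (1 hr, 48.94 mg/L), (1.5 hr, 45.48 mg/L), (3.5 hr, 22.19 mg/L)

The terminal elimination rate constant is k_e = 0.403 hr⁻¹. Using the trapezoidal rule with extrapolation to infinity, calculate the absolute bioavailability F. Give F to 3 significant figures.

Trapezoidal AUC_0→3.5 (oral suspension):
  [0→1]: (0.00+48.94)/2 × 1 = 24.47
  [1→1.5]: (48.94+45.48)/2 × 0.5 = 23.605
  [1.5→3.5]: (45.48+22.19)/2 × 2 = 67.67
  Sum = 115.745 mg/L·hr
Tail: C_last/k_e = 22.19/0.403 = 55.062
AUC_0→∞ (oral suspension) = 115.745 + 55.062 = 170.807 mg/L·hr
F = (AUC_ev/D_ev)/(AUC_iv/D_iv) = (170.807/800)/(54.9/200) = 0.21350875/0.2745 = 0.7778

F = 0.778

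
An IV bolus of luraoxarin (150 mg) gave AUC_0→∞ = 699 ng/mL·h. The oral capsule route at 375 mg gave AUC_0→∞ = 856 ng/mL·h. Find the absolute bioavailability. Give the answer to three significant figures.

F = (AUC_ev / D_ev) / (AUC_iv / D_iv)
  = (856/375) / (699/150)
  = 2.28267 / 4.66 = 0.4898

F = 0.490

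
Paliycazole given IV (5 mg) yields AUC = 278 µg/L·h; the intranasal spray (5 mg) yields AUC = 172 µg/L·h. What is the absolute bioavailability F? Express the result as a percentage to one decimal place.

F = (AUC_ev / D_ev) / (AUC_iv / D_iv)
  = (172/5) / (278/5)
  = 34.4 / 55.6 = 0.6187
  = 61.87%

F = 61.9%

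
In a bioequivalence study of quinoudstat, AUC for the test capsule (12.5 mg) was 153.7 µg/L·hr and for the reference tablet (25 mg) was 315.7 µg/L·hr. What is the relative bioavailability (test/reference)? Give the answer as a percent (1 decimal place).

F_rel = 97.4%

F_rel = (AUC_test/D_test) / (AUC_ref/D_ref)
      = (153.7/12.5) / (315.7/25)
      = 12.296 / 12.628 = 0.9737 = 97.37%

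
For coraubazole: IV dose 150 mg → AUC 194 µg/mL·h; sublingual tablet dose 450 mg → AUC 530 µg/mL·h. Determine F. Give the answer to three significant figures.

F = 0.911

F = (AUC_ev / D_ev) / (AUC_iv / D_iv)
  = (530/450) / (194/150)
  = 1.17778 / 1.29333 = 0.9107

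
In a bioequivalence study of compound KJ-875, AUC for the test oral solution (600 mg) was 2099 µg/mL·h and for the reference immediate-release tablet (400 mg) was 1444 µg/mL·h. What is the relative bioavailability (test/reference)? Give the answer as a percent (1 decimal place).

F_rel = 96.9%

F_rel = (AUC_test/D_test) / (AUC_ref/D_ref)
      = (2099/600) / (1444/400)
      = 3.49833 / 3.61 = 0.9691 = 96.91%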